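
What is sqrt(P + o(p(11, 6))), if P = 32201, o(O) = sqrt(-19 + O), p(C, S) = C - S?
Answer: sqrt(32201 + I*sqrt(14)) ≈ 179.45 + 0.01*I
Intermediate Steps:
sqrt(P + o(p(11, 6))) = sqrt(32201 + sqrt(-19 + (11 - 1*6))) = sqrt(32201 + sqrt(-19 + (11 - 6))) = sqrt(32201 + sqrt(-19 + 5)) = sqrt(32201 + sqrt(-14)) = sqrt(32201 + I*sqrt(14))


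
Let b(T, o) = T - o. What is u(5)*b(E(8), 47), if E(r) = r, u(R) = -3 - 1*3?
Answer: 234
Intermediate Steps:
u(R) = -6 (u(R) = -3 - 3 = -6)
u(5)*b(E(8), 47) = -6*(8 - 1*47) = -6*(8 - 47) = -6*(-39) = 234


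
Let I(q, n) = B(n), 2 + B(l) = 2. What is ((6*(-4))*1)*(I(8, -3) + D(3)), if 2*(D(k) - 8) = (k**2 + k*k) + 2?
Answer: -432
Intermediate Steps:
B(l) = 0 (B(l) = -2 + 2 = 0)
I(q, n) = 0
D(k) = 9 + k**2 (D(k) = 8 + ((k**2 + k*k) + 2)/2 = 8 + ((k**2 + k**2) + 2)/2 = 8 + (2*k**2 + 2)/2 = 8 + (2 + 2*k**2)/2 = 8 + (1 + k**2) = 9 + k**2)
((6*(-4))*1)*(I(8, -3) + D(3)) = ((6*(-4))*1)*(0 + (9 + 3**2)) = (-24*1)*(0 + (9 + 9)) = -24*(0 + 18) = -24*18 = -432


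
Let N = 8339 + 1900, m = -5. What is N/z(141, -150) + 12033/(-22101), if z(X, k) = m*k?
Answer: 24140821/1841750 ≈ 13.108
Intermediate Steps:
z(X, k) = -5*k
N = 10239
N/z(141, -150) + 12033/(-22101) = 10239/((-5*(-150))) + 12033/(-22101) = 10239/750 + 12033*(-1/22101) = 10239*(1/750) - 4011/7367 = 3413/250 - 4011/7367 = 24140821/1841750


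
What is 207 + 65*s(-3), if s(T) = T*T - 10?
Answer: 142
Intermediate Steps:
s(T) = -10 + T² (s(T) = T² - 10 = -10 + T²)
207 + 65*s(-3) = 207 + 65*(-10 + (-3)²) = 207 + 65*(-10 + 9) = 207 + 65*(-1) = 207 - 65 = 142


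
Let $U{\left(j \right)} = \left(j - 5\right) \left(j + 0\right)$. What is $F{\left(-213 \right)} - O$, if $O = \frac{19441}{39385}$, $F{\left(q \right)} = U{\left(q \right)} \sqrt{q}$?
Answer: $- \frac{19441}{39385} + 46434 i \sqrt{213} \approx -0.49361 + 6.7768 \cdot 10^{5} i$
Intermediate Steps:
$U{\left(j \right)} = j \left(-5 + j\right)$ ($U{\left(j \right)} = \left(-5 + j\right) j = j \left(-5 + j\right)$)
$F{\left(q \right)} = q^{\frac{3}{2}} \left(-5 + q\right)$ ($F{\left(q \right)} = q \left(-5 + q\right) \sqrt{q} = q^{\frac{3}{2}} \left(-5 + q\right)$)
$O = \frac{19441}{39385}$ ($O = 19441 \cdot \frac{1}{39385} = \frac{19441}{39385} \approx 0.49361$)
$F{\left(-213 \right)} - O = \left(-213\right)^{\frac{3}{2}} \left(-5 - 213\right) - \frac{19441}{39385} = - 213 i \sqrt{213} \left(-218\right) - \frac{19441}{39385} = 46434 i \sqrt{213} - \frac{19441}{39385} = - \frac{19441}{39385} + 46434 i \sqrt{213}$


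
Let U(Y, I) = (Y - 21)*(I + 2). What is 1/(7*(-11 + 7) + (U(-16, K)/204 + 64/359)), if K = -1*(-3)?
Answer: -73236/2103967 ≈ -0.034809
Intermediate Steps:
K = 3
U(Y, I) = (-21 + Y)*(2 + I)
1/(7*(-11 + 7) + (U(-16, K)/204 + 64/359)) = 1/(7*(-11 + 7) + ((-42 - 21*3 + 2*(-16) + 3*(-16))/204 + 64/359)) = 1/(7*(-4) + ((-42 - 63 - 32 - 48)*(1/204) + 64*(1/359))) = 1/(-28 + (-185*1/204 + 64/359)) = 1/(-28 + (-185/204 + 64/359)) = 1/(-28 - 53359/73236) = 1/(-2103967/73236) = -73236/2103967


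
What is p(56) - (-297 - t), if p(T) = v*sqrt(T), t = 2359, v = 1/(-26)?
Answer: 2656 - sqrt(14)/13 ≈ 2655.7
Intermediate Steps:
v = -1/26 ≈ -0.038462
p(T) = -sqrt(T)/26
p(56) - (-297 - t) = -sqrt(14)/13 - (-297 - 1*2359) = -sqrt(14)/13 - (-297 - 2359) = -sqrt(14)/13 - 1*(-2656) = -sqrt(14)/13 + 2656 = 2656 - sqrt(14)/13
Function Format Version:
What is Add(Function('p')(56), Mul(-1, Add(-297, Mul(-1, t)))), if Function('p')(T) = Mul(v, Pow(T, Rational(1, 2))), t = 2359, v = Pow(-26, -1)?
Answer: Add(2656, Mul(Rational(-1, 13), Pow(14, Rational(1, 2)))) ≈ 2655.7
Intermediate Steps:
v = Rational(-1, 26) ≈ -0.038462
Function('p')(T) = Mul(Rational(-1, 26), Pow(T, Rational(1, 2)))
Add(Function('p')(56), Mul(-1, Add(-297, Mul(-1, t)))) = Add(Mul(Rational(-1, 26), Pow(56, Rational(1, 2))), Mul(-1, Add(-297, Mul(-1, 2359)))) = Add(Mul(Rational(-1, 26), Mul(2, Pow(14, Rational(1, 2)))), Mul(-1, Add(-297, -2359))) = Add(Mul(Rational(-1, 13), Pow(14, Rational(1, 2))), Mul(-1, -2656)) = Add(Mul(Rational(-1, 13), Pow(14, Rational(1, 2))), 2656) = Add(2656, Mul(Rational(-1, 13), Pow(14, Rational(1, 2))))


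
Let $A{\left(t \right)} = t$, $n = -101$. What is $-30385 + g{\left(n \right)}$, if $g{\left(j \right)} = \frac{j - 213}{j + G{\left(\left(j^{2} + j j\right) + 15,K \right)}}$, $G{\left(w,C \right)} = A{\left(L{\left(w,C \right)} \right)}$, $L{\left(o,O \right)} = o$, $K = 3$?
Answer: $- \frac{308650987}{10158} \approx -30385.0$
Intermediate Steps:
$G{\left(w,C \right)} = w$
$g{\left(j \right)} = \frac{-213 + j}{15 + j + 2 j^{2}}$ ($g{\left(j \right)} = \frac{j - 213}{j + \left(\left(j^{2} + j j\right) + 15\right)} = \frac{-213 + j}{j + \left(\left(j^{2} + j^{2}\right) + 15\right)} = \frac{-213 + j}{j + \left(2 j^{2} + 15\right)} = \frac{-213 + j}{j + \left(15 + 2 j^{2}\right)} = \frac{-213 + j}{15 + j + 2 j^{2}}$)
$-30385 + g{\left(n \right)} = -30385 + \frac{-213 - 101}{15 - 101 + 2 \left(-101\right)^{2}} = -30385 + \frac{1}{15 - 101 + 2 \cdot 10201} \left(-314\right) = -30385 + \frac{1}{15 - 101 + 20402} \left(-314\right) = -30385 + \frac{1}{20316} \left(-314\right) = -30385 - \frac{157}{10158} = - \frac{308650987}{10158}$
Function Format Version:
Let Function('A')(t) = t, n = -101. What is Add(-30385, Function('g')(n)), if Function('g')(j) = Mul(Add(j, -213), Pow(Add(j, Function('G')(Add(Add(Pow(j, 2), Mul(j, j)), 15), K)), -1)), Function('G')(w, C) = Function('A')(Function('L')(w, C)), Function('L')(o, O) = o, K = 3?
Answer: Rational(-308650987, 10158) ≈ -30385.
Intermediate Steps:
Function('G')(w, C) = w
Function('g')(j) = Mul(Pow(Add(15, j, Mul(2, Pow(j, 2))), -1), Add(-213, j)) (Function('g')(j) = Mul(Add(j, -213), Pow(Add(j, Add(Add(Pow(j, 2), Mul(j, j)), 15)), -1)) = Mul(Add(-213, j), Pow(Add(j, Add(Add(Pow(j, 2), Pow(j, 2)), 15)), -1)) = Mul(Add(-213, j), Pow(Add(j, Add(Mul(2, Pow(j, 2)), 15)), -1)) = Mul(Add(-213, j), Pow(Add(j, Add(15, Mul(2, Pow(j, 2)))), -1)) = Mul(Add(-213, j), Pow(Add(15, j, Mul(2, Pow(j, 2))), -1)) = Mul(Pow(Add(15, j, Mul(2, Pow(j, 2))), -1), Add(-213, j)))
Add(-30385, Function('g')(n)) = Add(-30385, Mul(Pow(Add(15, -101, Mul(2, Pow(-101, 2))), -1), Add(-213, -101))) = Add(-30385, Mul(Pow(Add(15, -101, Mul(2, 10201)), -1), -314)) = Add(-30385, Mul(Pow(Add(15, -101, 20402), -1), -314)) = Add(-30385, Mul(Pow(20316, -1), -314)) = Add(-30385, Mul(Rational(1, 20316), -314)) = Add(-30385, Rational(-157, 10158)) = Rational(-308650987, 10158)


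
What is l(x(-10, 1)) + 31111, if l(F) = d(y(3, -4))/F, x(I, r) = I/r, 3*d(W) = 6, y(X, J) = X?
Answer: 155554/5 ≈ 31111.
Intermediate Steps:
d(W) = 2 (d(W) = (⅓)*6 = 2)
l(F) = 2/F
l(x(-10, 1)) + 31111 = 2/((-10/1)) + 31111 = 2/((-10*1)) + 31111 = 2/(-10) + 31111 = 2*(-⅒) + 31111 = -⅕ + 31111 = 155554/5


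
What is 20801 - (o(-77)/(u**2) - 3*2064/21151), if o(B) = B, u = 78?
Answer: 205905216203/9898668 ≈ 20801.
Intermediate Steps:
20801 - (o(-77)/(u**2) - 3*2064/21151) = 20801 - (-77/(78**2) - 3*2064/21151) = 20801 - (-77/6084 - 6192*1/21151) = 20801 - (-77*1/6084 - 6192/21151) = 20801 - (-77/6084 - 6192/21151) = 20801 - 1*(-3023135/9898668) = 20801 + 3023135/9898668 = 205905216203/9898668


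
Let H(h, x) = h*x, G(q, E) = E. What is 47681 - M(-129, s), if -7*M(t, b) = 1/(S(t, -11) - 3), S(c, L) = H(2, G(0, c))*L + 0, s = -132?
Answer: 946229446/19845 ≈ 47681.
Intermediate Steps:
S(c, L) = 2*L*c (S(c, L) = (2*c)*L + 0 = 2*L*c + 0 = 2*L*c)
M(t, b) = -1/(7*(-3 - 22*t)) (M(t, b) = -1/(7*(2*(-11)*t - 3)) = -1/(7*(-22*t - 3)) = -1/(7*(-3 - 22*t)))
47681 - M(-129, s) = 47681 - 1/(7*(3 + 22*(-129))) = 47681 - 1/(7*(3 - 2838)) = 47681 - 1/(7*(-2835)) = 47681 - (-1)/(7*2835) = 47681 - 1*(-1/19845) = 47681 + 1/19845 = 946229446/19845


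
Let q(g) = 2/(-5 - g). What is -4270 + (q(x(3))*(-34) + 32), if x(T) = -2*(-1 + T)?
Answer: -4170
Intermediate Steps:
x(T) = 2 - 2*T
-4270 + (q(x(3))*(-34) + 32) = -4270 + (-2/(5 + (2 - 2*3))*(-34) + 32) = -4270 + (-2/(5 + (2 - 6))*(-34) + 32) = -4270 + (-2/(5 - 4)*(-34) + 32) = -4270 + (-2/1*(-34) + 32) = -4270 + (-2*1*(-34) + 32) = -4270 + (-2*(-34) + 32) = -4270 + (68 + 32) = -4270 + 100 = -4170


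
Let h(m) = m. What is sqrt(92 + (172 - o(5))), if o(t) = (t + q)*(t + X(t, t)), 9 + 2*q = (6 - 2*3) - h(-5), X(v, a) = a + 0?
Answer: 3*sqrt(26) ≈ 15.297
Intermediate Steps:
X(v, a) = a
q = -2 (q = -9/2 + ((6 - 2*3) - 1*(-5))/2 = -9/2 + ((6 - 6) + 5)/2 = -9/2 + (0 + 5)/2 = -9/2 + (1/2)*5 = -9/2 + 5/2 = -2)
o(t) = 2*t*(-2 + t) (o(t) = (t - 2)*(t + t) = (-2 + t)*(2*t) = 2*t*(-2 + t))
sqrt(92 + (172 - o(5))) = sqrt(92 + (172 - 2*5*(-2 + 5))) = sqrt(92 + (172 - 2*5*3)) = sqrt(92 + (172 - 1*30)) = sqrt(92 + (172 - 30)) = sqrt(92 + 142) = sqrt(234) = 3*sqrt(26)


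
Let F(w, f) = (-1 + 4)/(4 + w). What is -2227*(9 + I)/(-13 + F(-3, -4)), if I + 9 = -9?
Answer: -20043/10 ≈ -2004.3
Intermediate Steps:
I = -18 (I = -9 - 9 = -18)
F(w, f) = 3/(4 + w)
-2227*(9 + I)/(-13 + F(-3, -4)) = -2227*(9 - 18)/(-13 + 3/(4 - 3)) = -(-20043)/(-13 + 3/1) = -(-20043)/(-13 + 3*1) = -(-20043)/(-13 + 3) = -(-20043)/(-10) = -(-20043)*(-1)/10 = -2227*9/10 = -20043/10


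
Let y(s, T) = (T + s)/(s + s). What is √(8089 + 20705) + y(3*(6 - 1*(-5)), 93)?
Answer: 21/11 + √28794 ≈ 171.60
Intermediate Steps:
y(s, T) = (T + s)/(2*s) (y(s, T) = (T + s)/((2*s)) = (T + s)*(1/(2*s)) = (T + s)/(2*s))
√(8089 + 20705) + y(3*(6 - 1*(-5)), 93) = √(8089 + 20705) + (93 + 3*(6 - 1*(-5)))/(2*((3*(6 - 1*(-5))))) = √28794 + (93 + 3*(6 + 5))/(2*((3*(6 + 5)))) = √28794 + (93 + 3*11)/(2*((3*11))) = √28794 + (½)*(93 + 33)/33 = √28794 + (½)*(1/33)*126 = √28794 + 21/11 = 21/11 + √28794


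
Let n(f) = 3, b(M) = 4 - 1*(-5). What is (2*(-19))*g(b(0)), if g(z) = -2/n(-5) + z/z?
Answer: -38/3 ≈ -12.667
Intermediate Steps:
b(M) = 9 (b(M) = 4 + 5 = 9)
g(z) = ⅓ (g(z) = -2/3 + z/z = -2*⅓ + 1 = -⅔ + 1 = ⅓)
(2*(-19))*g(b(0)) = (2*(-19))*(⅓) = -38*⅓ = -38/3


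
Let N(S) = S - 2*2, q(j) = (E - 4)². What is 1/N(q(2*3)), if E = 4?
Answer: -¼ ≈ -0.25000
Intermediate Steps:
q(j) = 0 (q(j) = (4 - 4)² = 0² = 0)
N(S) = -4 + S (N(S) = S - 4 = -4 + S)
1/N(q(2*3)) = 1/(-4 + 0) = 1/(-4) = -¼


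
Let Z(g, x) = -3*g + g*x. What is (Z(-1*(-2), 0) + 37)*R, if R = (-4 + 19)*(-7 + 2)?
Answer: -2325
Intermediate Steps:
R = -75 (R = 15*(-5) = -75)
(Z(-1*(-2), 0) + 37)*R = ((-1*(-2))*(-3 + 0) + 37)*(-75) = (2*(-3) + 37)*(-75) = (-6 + 37)*(-75) = 31*(-75) = -2325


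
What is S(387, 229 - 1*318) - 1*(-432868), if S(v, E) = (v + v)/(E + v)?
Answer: 64497719/149 ≈ 4.3287e+5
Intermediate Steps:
S(v, E) = 2*v/(E + v) (S(v, E) = (2*v)/(E + v) = 2*v/(E + v))
S(387, 229 - 1*318) - 1*(-432868) = 2*387/((229 - 1*318) + 387) - 1*(-432868) = 2*387/((229 - 318) + 387) + 432868 = 2*387/(-89 + 387) + 432868 = 2*387/298 + 432868 = 2*387*(1/298) + 432868 = 387/149 + 432868 = 64497719/149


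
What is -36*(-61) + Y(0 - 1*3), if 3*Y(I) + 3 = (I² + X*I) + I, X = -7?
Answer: 2204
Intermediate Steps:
Y(I) = -1 - 2*I + I²/3 (Y(I) = -1 + ((I² - 7*I) + I)/3 = -1 + (I² - 6*I)/3 = -1 + (-2*I + I²/3) = -1 - 2*I + I²/3)
-36*(-61) + Y(0 - 1*3) = -36*(-61) + (-1 - 2*(0 - 1*3) + (0 - 1*3)²/3) = 2196 + (-1 - 2*(0 - 3) + (0 - 3)²/3) = 2196 + (-1 - 2*(-3) + (⅓)*(-3)²) = 2196 + (-1 + 6 + (⅓)*9) = 2196 + (-1 + 6 + 3) = 2196 + 8 = 2204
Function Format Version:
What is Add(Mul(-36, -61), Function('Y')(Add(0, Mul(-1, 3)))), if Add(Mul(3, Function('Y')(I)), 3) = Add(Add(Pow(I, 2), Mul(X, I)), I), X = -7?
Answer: 2204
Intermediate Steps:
Function('Y')(I) = Add(-1, Mul(-2, I), Mul(Rational(1, 3), Pow(I, 2))) (Function('Y')(I) = Add(-1, Mul(Rational(1, 3), Add(Add(Pow(I, 2), Mul(-7, I)), I))) = Add(-1, Mul(Rational(1, 3), Add(Pow(I, 2), Mul(-6, I)))) = Add(-1, Add(Mul(-2, I), Mul(Rational(1, 3), Pow(I, 2)))) = Add(-1, Mul(-2, I), Mul(Rational(1, 3), Pow(I, 2))))
Add(Mul(-36, -61), Function('Y')(Add(0, Mul(-1, 3)))) = Add(Mul(-36, -61), Add(-1, Mul(-2, Add(0, Mul(-1, 3))), Mul(Rational(1, 3), Pow(Add(0, Mul(-1, 3)), 2)))) = Add(2196, Add(-1, Mul(-2, Add(0, -3)), Mul(Rational(1, 3), Pow(Add(0, -3), 2)))) = Add(2196, Add(-1, Mul(-2, -3), Mul(Rational(1, 3), Pow(-3, 2)))) = Add(2196, Add(-1, 6, Mul(Rational(1, 3), 9))) = Add(2196, Add(-1, 6, 3)) = Add(2196, 8) = 2204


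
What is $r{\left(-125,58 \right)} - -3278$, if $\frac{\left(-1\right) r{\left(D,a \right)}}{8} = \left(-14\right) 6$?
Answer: $3950$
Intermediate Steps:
$r{\left(D,a \right)} = 672$ ($r{\left(D,a \right)} = - 8 \left(\left(-14\right) 6\right) = \left(-8\right) \left(-84\right) = 672$)
$r{\left(-125,58 \right)} - -3278 = 672 - -3278 = 672 + 3278 = 3950$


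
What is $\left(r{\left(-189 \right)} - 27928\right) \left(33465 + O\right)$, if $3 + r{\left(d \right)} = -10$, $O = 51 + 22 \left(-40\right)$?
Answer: $-911882476$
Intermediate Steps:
$O = -829$ ($O = 51 - 880 = -829$)
$r{\left(d \right)} = -13$ ($r{\left(d \right)} = -3 - 10 = -13$)
$\left(r{\left(-189 \right)} - 27928\right) \left(33465 + O\right) = \left(-13 - 27928\right) \left(33465 - 829\right) = \left(-27941\right) 32636 = -911882476$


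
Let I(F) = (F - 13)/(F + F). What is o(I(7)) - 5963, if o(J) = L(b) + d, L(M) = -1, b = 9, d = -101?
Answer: -6065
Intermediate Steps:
I(F) = (-13 + F)/(2*F) (I(F) = (-13 + F)/((2*F)) = (-13 + F)*(1/(2*F)) = (-13 + F)/(2*F))
o(J) = -102 (o(J) = -1 - 101 = -102)
o(I(7)) - 5963 = -102 - 5963 = -6065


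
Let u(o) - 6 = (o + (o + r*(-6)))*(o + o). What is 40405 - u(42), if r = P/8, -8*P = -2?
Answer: 133435/4 ≈ 33359.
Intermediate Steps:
P = ¼ (P = -⅛*(-2) = ¼ ≈ 0.25000)
r = 1/32 (r = (¼)/8 = (¼)*(⅛) = 1/32 ≈ 0.031250)
u(o) = 6 + 2*o*(-3/16 + 2*o) (u(o) = 6 + (o + (o + (1/32)*(-6)))*(o + o) = 6 + (o + (o - 3/16))*(2*o) = 6 + (o + (-3/16 + o))*(2*o) = 6 + (-3/16 + 2*o)*(2*o) = 6 + 2*o*(-3/16 + 2*o))
40405 - u(42) = 40405 - (6 + 4*42² - 3/8*42) = 40405 - (6 + 4*1764 - 63/4) = 40405 - (6 + 7056 - 63/4) = 40405 - 1*28185/4 = 40405 - 28185/4 = 133435/4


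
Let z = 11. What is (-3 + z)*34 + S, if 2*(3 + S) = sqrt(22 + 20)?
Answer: 269 + sqrt(42)/2 ≈ 272.24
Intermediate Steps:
S = -3 + sqrt(42)/2 (S = -3 + sqrt(22 + 20)/2 = -3 + sqrt(42)/2 ≈ 0.24037)
(-3 + z)*34 + S = (-3 + 11)*34 + (-3 + sqrt(42)/2) = 8*34 + (-3 + sqrt(42)/2) = 272 + (-3 + sqrt(42)/2) = 269 + sqrt(42)/2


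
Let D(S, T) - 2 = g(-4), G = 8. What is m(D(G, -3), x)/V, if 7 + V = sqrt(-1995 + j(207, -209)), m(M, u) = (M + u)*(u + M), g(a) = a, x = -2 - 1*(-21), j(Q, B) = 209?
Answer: -2023/1835 - 289*I*sqrt(1786)/1835 ≈ -1.1025 - 6.6558*I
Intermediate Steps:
x = 19 (x = -2 + 21 = 19)
D(S, T) = -2 (D(S, T) = 2 - 4 = -2)
m(M, u) = (M + u)**2 (m(M, u) = (M + u)*(M + u) = (M + u)**2)
V = -7 + I*sqrt(1786) (V = -7 + sqrt(-1995 + 209) = -7 + sqrt(-1786) = -7 + I*sqrt(1786) ≈ -7.0 + 42.261*I)
m(D(G, -3), x)/V = (-2 + 19)**2/(-7 + I*sqrt(1786)) = 17**2/(-7 + I*sqrt(1786)) = 289/(-7 + I*sqrt(1786))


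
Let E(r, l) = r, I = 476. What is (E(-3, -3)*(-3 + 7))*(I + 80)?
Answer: -6672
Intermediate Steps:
(E(-3, -3)*(-3 + 7))*(I + 80) = (-3*(-3 + 7))*(476 + 80) = -3*4*556 = -12*556 = -6672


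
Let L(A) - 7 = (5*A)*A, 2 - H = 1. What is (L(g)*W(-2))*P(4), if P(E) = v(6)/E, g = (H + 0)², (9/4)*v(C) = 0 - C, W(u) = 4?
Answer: -32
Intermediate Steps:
H = 1 (H = 2 - 1*1 = 2 - 1 = 1)
v(C) = -4*C/9 (v(C) = 4*(0 - C)/9 = 4*(-C)/9 = -4*C/9)
g = 1 (g = (1 + 0)² = 1² = 1)
L(A) = 7 + 5*A² (L(A) = 7 + (5*A)*A = 7 + 5*A²)
P(E) = -8/(3*E) (P(E) = (-4/9*6)/E = -8/(3*E))
(L(g)*W(-2))*P(4) = ((7 + 5*1²)*4)*(-8/3/4) = ((7 + 5*1)*4)*(-8/3*¼) = ((7 + 5)*4)*(-⅔) = (12*4)*(-⅔) = 48*(-⅔) = -32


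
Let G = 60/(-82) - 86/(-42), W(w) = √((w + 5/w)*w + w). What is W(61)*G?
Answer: 1133*√3787/861 ≈ 80.979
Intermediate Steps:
W(w) = √(w + w*(w + 5/w)) (W(w) = √(w*(w + 5/w) + w) = √(w + w*(w + 5/w)))
G = 1133/861 (G = 60*(-1/82) - 86*(-1/42) = -30/41 + 43/21 = 1133/861 ≈ 1.3159)
W(61)*G = √(5 + 61 + 61²)*(1133/861) = √(5 + 61 + 3721)*(1133/861) = √3787*(1133/861) = 1133*√3787/861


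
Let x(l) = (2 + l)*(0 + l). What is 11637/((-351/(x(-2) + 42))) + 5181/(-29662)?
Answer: -537008877/385606 ≈ -1392.6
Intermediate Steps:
x(l) = l*(2 + l) (x(l) = (2 + l)*l = l*(2 + l))
11637/((-351/(x(-2) + 42))) + 5181/(-29662) = 11637/((-351/(-2*(2 - 2) + 42))) + 5181/(-29662) = 11637/((-351/(-2*0 + 42))) + 5181*(-1/29662) = 11637/((-351/(0 + 42))) - 5181/29662 = 11637/((-351/42)) - 5181/29662 = 11637/((-351*1/42)) - 5181/29662 = 11637/(-117/14) - 5181/29662 = 11637*(-14/117) - 5181/29662 = -18102/13 - 5181/29662 = -537008877/385606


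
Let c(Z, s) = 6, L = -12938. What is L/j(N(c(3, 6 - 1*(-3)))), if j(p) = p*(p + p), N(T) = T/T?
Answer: -6469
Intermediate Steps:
N(T) = 1
j(p) = 2*p**2 (j(p) = p*(2*p) = 2*p**2)
L/j(N(c(3, 6 - 1*(-3)))) = -12938/(2*1**2) = -12938/(2*1) = -12938/2 = -12938*1/2 = -6469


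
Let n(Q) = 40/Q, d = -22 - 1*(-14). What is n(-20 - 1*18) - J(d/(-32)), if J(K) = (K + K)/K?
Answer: -58/19 ≈ -3.0526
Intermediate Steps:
d = -8 (d = -22 + 14 = -8)
J(K) = 2 (J(K) = (2*K)/K = 2)
n(-20 - 1*18) - J(d/(-32)) = 40/(-20 - 1*18) - 1*2 = 40/(-20 - 18) - 2 = 40/(-38) - 2 = 40*(-1/38) - 2 = -20/19 - 2 = -58/19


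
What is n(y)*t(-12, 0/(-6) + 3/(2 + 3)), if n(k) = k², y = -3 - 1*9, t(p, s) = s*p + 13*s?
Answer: 432/5 ≈ 86.400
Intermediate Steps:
t(p, s) = 13*s + p*s (t(p, s) = p*s + 13*s = 13*s + p*s)
y = -12 (y = -3 - 9 = -12)
n(y)*t(-12, 0/(-6) + 3/(2 + 3)) = (-12)²*((0/(-6) + 3/(2 + 3))*(13 - 12)) = 144*((0*(-⅙) + 3/5)*1) = 144*((0 + 3*(⅕))*1) = 144*((0 + ⅗)*1) = 144*((⅗)*1) = 144*(⅗) = 432/5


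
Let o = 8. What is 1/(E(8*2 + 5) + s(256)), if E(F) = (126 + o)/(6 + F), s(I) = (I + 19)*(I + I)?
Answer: 27/3801734 ≈ 7.1020e-6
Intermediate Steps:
s(I) = 2*I*(19 + I) (s(I) = (19 + I)*(2*I) = 2*I*(19 + I))
E(F) = 134/(6 + F) (E(F) = (126 + 8)/(6 + F) = 134/(6 + F))
1/(E(8*2 + 5) + s(256)) = 1/(134/(6 + (8*2 + 5)) + 2*256*(19 + 256)) = 1/(134/(6 + (16 + 5)) + 2*256*275) = 1/(134/(6 + 21) + 140800) = 1/(134/27 + 140800) = 1/(3801734/27) = 27/3801734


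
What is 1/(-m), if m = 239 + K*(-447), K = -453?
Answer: -1/202730 ≈ -4.9327e-6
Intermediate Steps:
m = 202730 (m = 239 - 453*(-447) = 239 + 202491 = 202730)
1/(-m) = 1/(-1*202730) = 1/(-202730) = -1/202730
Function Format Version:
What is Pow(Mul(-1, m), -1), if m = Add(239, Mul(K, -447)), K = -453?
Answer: Rational(-1, 202730) ≈ -4.9327e-6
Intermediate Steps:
m = 202730 (m = Add(239, Mul(-453, -447)) = Add(239, 202491) = 202730)
Pow(Mul(-1, m), -1) = Pow(Mul(-1, 202730), -1) = Pow(-202730, -1) = Rational(-1, 202730)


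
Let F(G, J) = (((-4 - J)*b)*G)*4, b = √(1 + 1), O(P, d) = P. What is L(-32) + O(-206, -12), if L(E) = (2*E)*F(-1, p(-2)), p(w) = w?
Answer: -206 - 512*√2 ≈ -930.08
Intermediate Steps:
b = √2 ≈ 1.4142
F(G, J) = 4*G*√2*(-4 - J) (F(G, J) = (((-4 - J)*√2)*G)*4 = ((√2*(-4 - J))*G)*4 = (G*√2*(-4 - J))*4 = 4*G*√2*(-4 - J))
L(E) = 16*E*√2 (L(E) = (2*E)*(-4*(-1)*√2*(4 - 2)) = (2*E)*(-4*(-1)*√2*2) = (2*E)*(8*√2) = 16*E*√2)
L(-32) + O(-206, -12) = 16*(-32)*√2 - 206 = -512*√2 - 206 = -206 - 512*√2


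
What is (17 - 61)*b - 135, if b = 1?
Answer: -179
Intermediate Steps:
(17 - 61)*b - 135 = (17 - 61)*1 - 135 = -44*1 - 135 = -44 - 135 = -179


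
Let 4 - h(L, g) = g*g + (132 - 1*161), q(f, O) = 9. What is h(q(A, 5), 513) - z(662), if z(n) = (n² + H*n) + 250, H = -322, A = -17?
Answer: -488466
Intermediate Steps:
z(n) = 250 + n² - 322*n (z(n) = (n² - 322*n) + 250 = 250 + n² - 322*n)
h(L, g) = 33 - g² (h(L, g) = 4 - (g*g + (132 - 1*161)) = 4 - (g² + (132 - 161)) = 4 - (g² - 29) = 4 - (-29 + g²) = 4 + (29 - g²) = 33 - g²)
h(q(A, 5), 513) - z(662) = (33 - 1*513²) - (250 + 662² - 322*662) = (33 - 1*263169) - (250 + 438244 - 213164) = (33 - 263169) - 1*225330 = -263136 - 225330 = -488466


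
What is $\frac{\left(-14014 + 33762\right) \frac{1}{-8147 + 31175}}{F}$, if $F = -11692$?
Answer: $- \frac{4937}{67310844} \approx -7.3346 \cdot 10^{-5}$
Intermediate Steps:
$\frac{\left(-14014 + 33762\right) \frac{1}{-8147 + 31175}}{F} = \frac{\left(-14014 + 33762\right) \frac{1}{-8147 + 31175}}{-11692} = \frac{19748}{23028} \left(- \frac{1}{11692}\right) = 19748 \cdot \frac{1}{23028} \left(- \frac{1}{11692}\right) = \frac{4937}{5757} \left(- \frac{1}{11692}\right) = - \frac{4937}{67310844}$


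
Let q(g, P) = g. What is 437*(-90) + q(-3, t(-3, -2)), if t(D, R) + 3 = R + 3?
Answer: -39333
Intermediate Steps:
t(D, R) = R (t(D, R) = -3 + (R + 3) = -3 + (3 + R) = R)
437*(-90) + q(-3, t(-3, -2)) = 437*(-90) - 3 = -39330 - 3 = -39333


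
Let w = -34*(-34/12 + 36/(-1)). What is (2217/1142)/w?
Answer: 6651/4523462 ≈ 0.0014703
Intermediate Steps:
w = 3961/3 (w = -34*(-34*1/12 + 36*(-1)) = -34*(-17/6 - 36) = -34*(-233/6) = 3961/3 ≈ 1320.3)
(2217/1142)/w = (2217/1142)/(3961/3) = (2217*(1/1142))*(3/3961) = (2217/1142)*(3/3961) = 6651/4523462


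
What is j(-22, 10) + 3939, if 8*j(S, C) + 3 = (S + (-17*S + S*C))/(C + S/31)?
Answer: 756557/192 ≈ 3940.4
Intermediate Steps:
j(S, C) = -3/8 + (-16*S + C*S)/(8*(C + S/31)) (j(S, C) = -3/8 + ((S + (-17*S + S*C))/(C + S/31))/8 = -3/8 + ((S + (-17*S + C*S))/(C + S*(1/31)))/8 = -3/8 + ((-16*S + C*S)/(C + S/31))/8 = -3/8 + (-16*S + C*S)/(8*(C + S/31)))
j(-22, 10) + 3939 = (-499*(-22) - 93*10 + 31*10*(-22))/(8*(-22 + 31*10)) + 3939 = (10978 - 930 - 6820)/(8*(-22 + 310)) + 3939 = (⅛)*3228/288 + 3939 = (⅛)*(1/288)*3228 + 3939 = 269/192 + 3939 = 756557/192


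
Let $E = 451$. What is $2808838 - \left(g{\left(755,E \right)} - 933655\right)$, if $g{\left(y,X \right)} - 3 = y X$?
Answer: $3401985$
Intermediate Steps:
$g{\left(y,X \right)} = 3 + X y$ ($g{\left(y,X \right)} = 3 + y X = 3 + X y$)
$2808838 - \left(g{\left(755,E \right)} - 933655\right) = 2808838 - \left(\left(3 + 451 \cdot 755\right) - 933655\right) = 2808838 - \left(\left(3 + 340505\right) - 933655\right) = 2808838 - \left(340508 - 933655\right) = 2808838 - -593147 = 2808838 + 593147 = 3401985$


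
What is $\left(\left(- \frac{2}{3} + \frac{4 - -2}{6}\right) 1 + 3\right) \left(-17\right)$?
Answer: $- \frac{170}{3} \approx -56.667$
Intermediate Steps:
$\left(\left(- \frac{2}{3} + \frac{4 - -2}{6}\right) 1 + 3\right) \left(-17\right) = \left(\left(\left(-2\right) \frac{1}{3} + \left(4 + 2\right) \frac{1}{6}\right) 1 + 3\right) \left(-17\right) = \left(\left(- \frac{2}{3} + 6 \cdot \frac{1}{6}\right) 1 + 3\right) \left(-17\right) = \left(\left(- \frac{2}{3} + 1\right) 1 + 3\right) \left(-17\right) = \left(\frac{1}{3} \cdot 1 + 3\right) \left(-17\right) = \left(\frac{1}{3} + 3\right) \left(-17\right) = \frac{10}{3} \left(-17\right) = - \frac{170}{3}$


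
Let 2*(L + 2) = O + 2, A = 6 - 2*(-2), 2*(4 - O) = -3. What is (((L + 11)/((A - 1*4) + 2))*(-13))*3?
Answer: -1989/32 ≈ -62.156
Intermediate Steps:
O = 11/2 (O = 4 - 1/2*(-3) = 4 + 3/2 = 11/2 ≈ 5.5000)
A = 10 (A = 6 + 4 = 10)
L = 7/4 (L = -2 + (11/2 + 2)/2 = -2 + (1/2)*(15/2) = -2 + 15/4 = 7/4 ≈ 1.7500)
(((L + 11)/((A - 1*4) + 2))*(-13))*3 = (((7/4 + 11)/((10 - 1*4) + 2))*(-13))*3 = ((51/(4*((10 - 4) + 2)))*(-13))*3 = ((51/(4*(6 + 2)))*(-13))*3 = (((51/4)/8)*(-13))*3 = (((51/4)*(1/8))*(-13))*3 = ((51/32)*(-13))*3 = -663/32*3 = -1989/32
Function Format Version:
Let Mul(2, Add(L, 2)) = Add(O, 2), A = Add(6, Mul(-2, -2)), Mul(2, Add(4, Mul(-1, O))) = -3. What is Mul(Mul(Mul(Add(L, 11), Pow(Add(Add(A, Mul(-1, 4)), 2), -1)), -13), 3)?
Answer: Rational(-1989, 32) ≈ -62.156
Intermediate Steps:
O = Rational(11, 2) (O = Add(4, Mul(Rational(-1, 2), -3)) = Add(4, Rational(3, 2)) = Rational(11, 2) ≈ 5.5000)
A = 10 (A = Add(6, 4) = 10)
L = Rational(7, 4) (L = Add(-2, Mul(Rational(1, 2), Add(Rational(11, 2), 2))) = Add(-2, Mul(Rational(1, 2), Rational(15, 2))) = Add(-2, Rational(15, 4)) = Rational(7, 4) ≈ 1.7500)
Mul(Mul(Mul(Add(L, 11), Pow(Add(Add(A, Mul(-1, 4)), 2), -1)), -13), 3) = Mul(Mul(Mul(Add(Rational(7, 4), 11), Pow(Add(Add(10, Mul(-1, 4)), 2), -1)), -13), 3) = Mul(Mul(Mul(Rational(51, 4), Pow(Add(Add(10, -4), 2), -1)), -13), 3) = Mul(Mul(Mul(Rational(51, 4), Pow(Add(6, 2), -1)), -13), 3) = Mul(Mul(Mul(Rational(51, 4), Pow(8, -1)), -13), 3) = Mul(Mul(Mul(Rational(51, 4), Rational(1, 8)), -13), 3) = Mul(Mul(Rational(51, 32), -13), 3) = Mul(Rational(-663, 32), 3) = Rational(-1989, 32)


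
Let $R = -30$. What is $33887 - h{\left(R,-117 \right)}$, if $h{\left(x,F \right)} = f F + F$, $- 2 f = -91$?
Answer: $\frac{78655}{2} \approx 39328.0$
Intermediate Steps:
$f = \frac{91}{2}$ ($f = \left(- \frac{1}{2}\right) \left(-91\right) = \frac{91}{2} \approx 45.5$)
$h{\left(x,F \right)} = \frac{93 F}{2}$ ($h{\left(x,F \right)} = \frac{91 F}{2} + F = \frac{93 F}{2}$)
$33887 - h{\left(R,-117 \right)} = 33887 - \frac{93}{2} \left(-117\right) = 33887 - - \frac{10881}{2} = 33887 + \frac{10881}{2} = \frac{78655}{2}$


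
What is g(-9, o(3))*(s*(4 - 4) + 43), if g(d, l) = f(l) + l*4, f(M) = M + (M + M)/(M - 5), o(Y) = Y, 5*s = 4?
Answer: 516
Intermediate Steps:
s = ⅘ (s = (⅕)*4 = ⅘ ≈ 0.80000)
f(M) = M + 2*M/(-5 + M) (f(M) = M + (2*M)/(-5 + M) = M + 2*M/(-5 + M))
g(d, l) = 4*l + l*(-3 + l)/(-5 + l) (g(d, l) = l*(-3 + l)/(-5 + l) + l*4 = l*(-3 + l)/(-5 + l) + 4*l = 4*l + l*(-3 + l)/(-5 + l))
g(-9, o(3))*(s*(4 - 4) + 43) = (3*(-23 + 5*3)/(-5 + 3))*(4*(4 - 4)/5 + 43) = (3*(-23 + 15)/(-2))*((⅘)*0 + 43) = (3*(-½)*(-8))*(0 + 43) = 12*43 = 516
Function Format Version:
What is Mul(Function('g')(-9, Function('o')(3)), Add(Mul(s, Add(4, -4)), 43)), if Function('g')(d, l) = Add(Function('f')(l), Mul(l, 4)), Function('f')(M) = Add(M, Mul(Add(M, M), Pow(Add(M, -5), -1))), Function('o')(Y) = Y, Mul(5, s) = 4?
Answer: 516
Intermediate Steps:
s = Rational(4, 5) (s = Mul(Rational(1, 5), 4) = Rational(4, 5) ≈ 0.80000)
Function('f')(M) = Add(M, Mul(2, M, Pow(Add(-5, M), -1))) (Function('f')(M) = Add(M, Mul(Mul(2, M), Pow(Add(-5, M), -1))) = Add(M, Mul(2, M, Pow(Add(-5, M), -1))))
Function('g')(d, l) = Add(Mul(4, l), Mul(l, Pow(Add(-5, l), -1), Add(-3, l))) (Function('g')(d, l) = Add(Mul(l, Pow(Add(-5, l), -1), Add(-3, l)), Mul(l, 4)) = Add(Mul(l, Pow(Add(-5, l), -1), Add(-3, l)), Mul(4, l)) = Add(Mul(4, l), Mul(l, Pow(Add(-5, l), -1), Add(-3, l))))
Mul(Function('g')(-9, Function('o')(3)), Add(Mul(s, Add(4, -4)), 43)) = Mul(Mul(3, Pow(Add(-5, 3), -1), Add(-23, Mul(5, 3))), Add(Mul(Rational(4, 5), Add(4, -4)), 43)) = Mul(Mul(3, Pow(-2, -1), Add(-23, 15)), Add(Mul(Rational(4, 5), 0), 43)) = Mul(Mul(3, Rational(-1, 2), -8), Add(0, 43)) = Mul(12, 43) = 516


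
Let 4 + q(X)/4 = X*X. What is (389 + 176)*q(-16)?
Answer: 569520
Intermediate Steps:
q(X) = -16 + 4*X² (q(X) = -16 + 4*(X*X) = -16 + 4*X²)
(389 + 176)*q(-16) = (389 + 176)*(-16 + 4*(-16)²) = 565*(-16 + 4*256) = 565*(-16 + 1024) = 565*1008 = 569520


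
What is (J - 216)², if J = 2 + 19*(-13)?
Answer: 212521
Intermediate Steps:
J = -245 (J = 2 - 247 = -245)
(J - 216)² = (-245 - 216)² = (-461)² = 212521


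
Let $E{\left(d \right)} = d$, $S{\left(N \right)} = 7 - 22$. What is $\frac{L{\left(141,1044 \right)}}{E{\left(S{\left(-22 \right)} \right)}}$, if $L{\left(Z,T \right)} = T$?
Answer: $- \frac{348}{5} \approx -69.6$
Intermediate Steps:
$S{\left(N \right)} = -15$
$\frac{L{\left(141,1044 \right)}}{E{\left(S{\left(-22 \right)} \right)}} = \frac{1044}{-15} = 1044 \left(- \frac{1}{15}\right) = - \frac{348}{5}$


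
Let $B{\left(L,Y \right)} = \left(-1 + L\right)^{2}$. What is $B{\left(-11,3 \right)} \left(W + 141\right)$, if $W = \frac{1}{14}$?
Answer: $\frac{142200}{7} \approx 20314.0$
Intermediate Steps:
$W = \frac{1}{14} \approx 0.071429$
$B{\left(-11,3 \right)} \left(W + 141\right) = \left(-1 - 11\right)^{2} \left(\frac{1}{14} + 141\right) = \left(-12\right)^{2} \cdot \frac{1975}{14} = 144 \cdot \frac{1975}{14} = \frac{142200}{7}$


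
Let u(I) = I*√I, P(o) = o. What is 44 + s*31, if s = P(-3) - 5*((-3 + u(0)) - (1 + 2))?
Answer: 881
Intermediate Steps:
u(I) = I^(3/2)
s = 27 (s = -3 - 5*((-3 + 0^(3/2)) - (1 + 2)) = -3 - 5*((-3 + 0) - 1*3) = -3 - 5*(-3 - 3) = -3 - 5*(-6) = -3 + 30 = 27)
44 + s*31 = 44 + 27*31 = 44 + 837 = 881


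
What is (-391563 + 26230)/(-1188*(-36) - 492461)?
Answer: 365333/449693 ≈ 0.81241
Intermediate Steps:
(-391563 + 26230)/(-1188*(-36) - 492461) = -365333/(42768 - 492461) = -365333/(-449693) = -365333*(-1/449693) = 365333/449693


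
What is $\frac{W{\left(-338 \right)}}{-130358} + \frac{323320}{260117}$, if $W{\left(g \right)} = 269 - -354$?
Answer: $\frac{41985295669}{33908331886} \approx 1.2382$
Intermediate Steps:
$W{\left(g \right)} = 623$ ($W{\left(g \right)} = 269 + 354 = 623$)
$\frac{W{\left(-338 \right)}}{-130358} + \frac{323320}{260117} = \frac{623}{-130358} + \frac{323320}{260117} = 623 \left(- \frac{1}{130358}\right) + 323320 \cdot \frac{1}{260117} = - \frac{623}{130358} + \frac{323320}{260117} = \frac{41985295669}{33908331886}$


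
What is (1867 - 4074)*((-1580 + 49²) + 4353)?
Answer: -11419018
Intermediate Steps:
(1867 - 4074)*((-1580 + 49²) + 4353) = -2207*((-1580 + 2401) + 4353) = -2207*(821 + 4353) = -2207*5174 = -11419018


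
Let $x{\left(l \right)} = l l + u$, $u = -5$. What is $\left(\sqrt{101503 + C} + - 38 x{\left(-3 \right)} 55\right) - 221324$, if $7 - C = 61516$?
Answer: $-229684 + \sqrt{39994} \approx -2.2948 \cdot 10^{5}$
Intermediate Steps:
$C = -61509$ ($C = 7 - 61516 = -61509$)
$x{\left(l \right)} = -5 + l^{2}$ ($x{\left(l \right)} = l l - 5 = l^{2} - 5 = -5 + l^{2}$)
$\left(\sqrt{101503 + C} + - 38 x{\left(-3 \right)} 55\right) - 221324 = \left(\sqrt{101503 - 61509} + - 38 \left(-5 + \left(-3\right)^{2}\right) 55\right) - 221324 = \left(\sqrt{39994} + - 38 \left(-5 + 9\right) 55\right) - 221324 = \left(\sqrt{39994} + \left(-38\right) 4 \cdot 55\right) - 221324 = \left(\sqrt{39994} - 8360\right) - 221324 = \left(-8360 + \sqrt{39994}\right) - 221324 = -229684 + \sqrt{39994}$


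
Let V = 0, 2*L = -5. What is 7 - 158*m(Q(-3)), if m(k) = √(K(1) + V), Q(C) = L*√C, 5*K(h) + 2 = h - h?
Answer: 7 - 158*I*√10/5 ≈ 7.0 - 99.928*I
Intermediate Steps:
L = -5/2 (L = (½)*(-5) = -5/2 ≈ -2.5000)
K(h) = -⅖ (K(h) = -⅖ + (h - h)/5 = -⅖ + (⅕)*0 = -⅖ + 0 = -⅖)
Q(C) = -5*√C/2
m(k) = I*√10/5 (m(k) = √(-⅖ + 0) = √(-⅖) = I*√10/5)
7 - 158*m(Q(-3)) = 7 - 158*I*√10/5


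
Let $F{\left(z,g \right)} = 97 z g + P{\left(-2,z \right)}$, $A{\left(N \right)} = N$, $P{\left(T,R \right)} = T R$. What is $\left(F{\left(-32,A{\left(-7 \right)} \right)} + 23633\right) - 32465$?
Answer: $12960$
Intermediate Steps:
$P{\left(T,R \right)} = R T$
$F{\left(z,g \right)} = - 2 z + 97 g z$ ($F{\left(z,g \right)} = 97 z g + z \left(-2\right) = 97 g z - 2 z = - 2 z + 97 g z$)
$\left(F{\left(-32,A{\left(-7 \right)} \right)} + 23633\right) - 32465 = \left(- 32 \left(-2 + 97 \left(-7\right)\right) + 23633\right) - 32465 = \left(- 32 \left(-2 - 679\right) + 23633\right) - 32465 = \left(\left(-32\right) \left(-681\right) + 23633\right) - 32465 = \left(21792 + 23633\right) - 32465 = 45425 - 32465 = 12960$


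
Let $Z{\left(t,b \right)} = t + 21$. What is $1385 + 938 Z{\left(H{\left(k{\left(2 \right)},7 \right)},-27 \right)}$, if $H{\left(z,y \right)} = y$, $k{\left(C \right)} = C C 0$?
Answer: $27649$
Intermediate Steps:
$k{\left(C \right)} = 0$ ($k{\left(C \right)} = C^{2} \cdot 0 = 0$)
$Z{\left(t,b \right)} = 21 + t$
$1385 + 938 Z{\left(H{\left(k{\left(2 \right)},7 \right)},-27 \right)} = 1385 + 938 \left(21 + 7\right) = 1385 + 938 \cdot 28 = 1385 + 26264 = 27649$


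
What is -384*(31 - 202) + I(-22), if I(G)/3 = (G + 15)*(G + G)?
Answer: 66588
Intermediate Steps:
I(G) = 6*G*(15 + G) (I(G) = 3*((G + 15)*(G + G)) = 3*((15 + G)*(2*G)) = 3*(2*G*(15 + G)) = 6*G*(15 + G))
-384*(31 - 202) + I(-22) = -384*(31 - 202) + 6*(-22)*(15 - 22) = -384*(-171) + 6*(-22)*(-7) = 65664 + 924 = 66588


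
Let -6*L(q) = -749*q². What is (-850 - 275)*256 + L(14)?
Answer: -790598/3 ≈ -2.6353e+5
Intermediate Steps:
L(q) = 749*q²/6 (L(q) = -(-749)*q²/6 = 749*q²/6)
(-850 - 275)*256 + L(14) = (-850 - 275)*256 + (749/6)*14² = -1125*256 + (749/6)*196 = -288000 + 73402/3 = -790598/3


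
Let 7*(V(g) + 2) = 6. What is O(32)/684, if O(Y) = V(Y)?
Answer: -2/1197 ≈ -0.0016708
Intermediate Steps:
V(g) = -8/7 (V(g) = -2 + (⅐)*6 = -2 + 6/7 = -8/7)
O(Y) = -8/7
O(32)/684 = -8/7/684 = -8/7*1/684 = -2/1197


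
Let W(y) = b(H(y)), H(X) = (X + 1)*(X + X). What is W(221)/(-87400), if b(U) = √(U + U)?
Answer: -√49062/43700 ≈ -0.0050686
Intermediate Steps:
H(X) = 2*X*(1 + X) (H(X) = (1 + X)*(2*X) = 2*X*(1 + X))
b(U) = √2*√U (b(U) = √(2*U) = √2*√U)
W(y) = 2*√(y*(1 + y)) (W(y) = √2*√(2*y*(1 + y)) = √2*(√2*√(y*(1 + y))) = 2*√(y*(1 + y)))
W(221)/(-87400) = (2*√(221*(1 + 221)))/(-87400) = (2*√(221*222))*(-1/87400) = (2*√49062)*(-1/87400) = -√49062/43700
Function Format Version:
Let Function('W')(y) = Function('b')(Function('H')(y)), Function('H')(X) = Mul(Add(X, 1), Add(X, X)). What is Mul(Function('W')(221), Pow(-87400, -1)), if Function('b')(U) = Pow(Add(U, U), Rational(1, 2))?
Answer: Mul(Rational(-1, 43700), Pow(49062, Rational(1, 2))) ≈ -0.0050686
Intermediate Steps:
Function('H')(X) = Mul(2, X, Add(1, X)) (Function('H')(X) = Mul(Add(1, X), Mul(2, X)) = Mul(2, X, Add(1, X)))
Function('b')(U) = Mul(Pow(2, Rational(1, 2)), Pow(U, Rational(1, 2))) (Function('b')(U) = Pow(Mul(2, U), Rational(1, 2)) = Mul(Pow(2, Rational(1, 2)), Pow(U, Rational(1, 2))))
Function('W')(y) = Mul(2, Pow(Mul(y, Add(1, y)), Rational(1, 2))) (Function('W')(y) = Mul(Pow(2, Rational(1, 2)), Pow(Mul(2, y, Add(1, y)), Rational(1, 2))) = Mul(Pow(2, Rational(1, 2)), Mul(Pow(2, Rational(1, 2)), Pow(Mul(y, Add(1, y)), Rational(1, 2)))) = Mul(2, Pow(Mul(y, Add(1, y)), Rational(1, 2))))
Mul(Function('W')(221), Pow(-87400, -1)) = Mul(Mul(2, Pow(Mul(221, Add(1, 221)), Rational(1, 2))), Pow(-87400, -1)) = Mul(Mul(2, Pow(Mul(221, 222), Rational(1, 2))), Rational(-1, 87400)) = Mul(Mul(2, Pow(49062, Rational(1, 2))), Rational(-1, 87400)) = Mul(Rational(-1, 43700), Pow(49062, Rational(1, 2)))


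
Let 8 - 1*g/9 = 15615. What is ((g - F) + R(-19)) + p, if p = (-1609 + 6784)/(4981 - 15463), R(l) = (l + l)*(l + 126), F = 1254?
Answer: -509367527/3494 ≈ -1.4578e+5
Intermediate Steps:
R(l) = 2*l*(126 + l) (R(l) = (2*l)*(126 + l) = 2*l*(126 + l))
g = -140463 (g = 72 - 9*15615 = 72 - 140535 = -140463)
p = -1725/3494 (p = 5175/(-10482) = 5175*(-1/10482) = -1725/3494 ≈ -0.49370)
((g - F) + R(-19)) + p = ((-140463 - 1*1254) + 2*(-19)*(126 - 19)) - 1725/3494 = ((-140463 - 1254) + 2*(-19)*107) - 1725/3494 = (-141717 - 4066) - 1725/3494 = -145783 - 1725/3494 = -509367527/3494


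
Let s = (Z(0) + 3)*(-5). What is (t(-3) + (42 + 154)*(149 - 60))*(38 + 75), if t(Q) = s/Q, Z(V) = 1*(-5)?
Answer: 5912386/3 ≈ 1.9708e+6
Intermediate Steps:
Z(V) = -5
s = 10 (s = (-5 + 3)*(-5) = -2*(-5) = 10)
t(Q) = 10/Q
(t(-3) + (42 + 154)*(149 - 60))*(38 + 75) = (10/(-3) + (42 + 154)*(149 - 60))*(38 + 75) = (10*(-⅓) + 196*89)*113 = (-10/3 + 17444)*113 = (52322/3)*113 = 5912386/3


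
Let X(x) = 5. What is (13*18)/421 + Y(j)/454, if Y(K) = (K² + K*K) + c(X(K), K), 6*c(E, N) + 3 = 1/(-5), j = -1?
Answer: 801401/1433505 ≈ 0.55905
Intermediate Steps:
c(E, N) = -8/15 (c(E, N) = -½ + (⅙)/(-5) = -½ + (⅙)*(-⅕) = -½ - 1/30 = -8/15)
Y(K) = -8/15 + 2*K² (Y(K) = (K² + K*K) - 8/15 = (K² + K²) - 8/15 = 2*K² - 8/15 = -8/15 + 2*K²)
(13*18)/421 + Y(j)/454 = (13*18)/421 + (-8/15 + 2*(-1)²)/454 = 234*(1/421) + (-8/15 + 2*1)*(1/454) = 234/421 + (-8/15 + 2)*(1/454) = 234/421 + (22/15)*(1/454) = 234/421 + 11/3405 = 801401/1433505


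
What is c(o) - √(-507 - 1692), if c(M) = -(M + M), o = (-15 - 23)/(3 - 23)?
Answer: -19/5 - I*√2199 ≈ -3.8 - 46.893*I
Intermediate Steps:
o = 19/10 (o = -38/(-20) = -38*(-1/20) = 19/10 ≈ 1.9000)
c(M) = -2*M
c(o) - √(-507 - 1692) = -2*19/10 - √(-507 - 1692) = -19/5 - √(-2199) = -19/5 - I*√2199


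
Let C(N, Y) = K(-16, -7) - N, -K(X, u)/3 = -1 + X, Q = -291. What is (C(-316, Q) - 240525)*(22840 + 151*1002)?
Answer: -41821594436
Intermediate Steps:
K(X, u) = 3 - 3*X (K(X, u) = -3*(-1 + X) = 3 - 3*X)
C(N, Y) = 51 - N (C(N, Y) = (3 - 3*(-16)) - N = (3 + 48) - N = 51 - N)
(C(-316, Q) - 240525)*(22840 + 151*1002) = ((51 - 1*(-316)) - 240525)*(22840 + 151*1002) = ((51 + 316) - 240525)*(22840 + 151302) = (367 - 240525)*174142 = -240158*174142 = -41821594436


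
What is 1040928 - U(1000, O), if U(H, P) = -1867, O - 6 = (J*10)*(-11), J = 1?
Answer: 1042795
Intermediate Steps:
O = -104 (O = 6 + (1*10)*(-11) = 6 + 10*(-11) = 6 - 110 = -104)
1040928 - U(1000, O) = 1040928 - 1*(-1867) = 1040928 + 1867 = 1042795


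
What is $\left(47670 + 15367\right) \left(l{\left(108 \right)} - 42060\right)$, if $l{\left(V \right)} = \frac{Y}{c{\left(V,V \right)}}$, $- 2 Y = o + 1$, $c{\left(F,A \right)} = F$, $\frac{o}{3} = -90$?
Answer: $- \frac{572671666567}{216} \approx -2.6513 \cdot 10^{9}$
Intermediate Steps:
$o = -270$ ($o = 3 \left(-90\right) = -270$)
$Y = \frac{269}{2}$ ($Y = - \frac{-270 + 1}{2} = \left(- \frac{1}{2}\right) \left(-269\right) = \frac{269}{2} \approx 134.5$)
$l{\left(V \right)} = \frac{269}{2 V}$
$\left(47670 + 15367\right) \left(l{\left(108 \right)} - 42060\right) = \left(47670 + 15367\right) \left(\frac{269}{2 \cdot 108} - 42060\right) = 63037 \left(\frac{269}{2} \cdot \frac{1}{108} - 42060\right) = 63037 \left(\frac{269}{216} - 42060\right) = 63037 \left(- \frac{9084691}{216}\right) = - \frac{572671666567}{216}$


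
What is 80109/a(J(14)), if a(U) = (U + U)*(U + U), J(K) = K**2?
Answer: 80109/153664 ≈ 0.52133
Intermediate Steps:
a(U) = 4*U**2 (a(U) = (2*U)*(2*U) = 4*U**2)
80109/a(J(14)) = 80109/((4*(14**2)**2)) = 80109/((4*196**2)) = 80109/((4*38416)) = 80109/153664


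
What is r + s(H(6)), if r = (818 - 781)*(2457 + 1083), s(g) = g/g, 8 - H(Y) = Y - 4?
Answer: 130981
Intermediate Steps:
H(Y) = 12 - Y (H(Y) = 8 - (Y - 4) = 8 - (-4 + Y) = 8 + (4 - Y) = 12 - Y)
s(g) = 1
r = 130980 (r = 37*3540 = 130980)
r + s(H(6)) = 130980 + 1 = 130981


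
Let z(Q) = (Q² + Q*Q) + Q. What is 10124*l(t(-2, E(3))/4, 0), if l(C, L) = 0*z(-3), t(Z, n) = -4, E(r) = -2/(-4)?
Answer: 0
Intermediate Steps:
E(r) = ½ (E(r) = -2*(-¼) = ½)
z(Q) = Q + 2*Q² (z(Q) = (Q² + Q²) + Q = 2*Q² + Q = Q + 2*Q²)
l(C, L) = 0 (l(C, L) = 0*(-3*(1 + 2*(-3))) = 0*(-3*(1 - 6)) = 0*(-3*(-5)) = 0*15 = 0)
10124*l(t(-2, E(3))/4, 0) = 10124*0 = 0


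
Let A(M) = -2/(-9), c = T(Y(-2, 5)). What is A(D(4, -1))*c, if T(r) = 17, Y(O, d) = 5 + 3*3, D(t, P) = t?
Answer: 34/9 ≈ 3.7778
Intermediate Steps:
Y(O, d) = 14 (Y(O, d) = 5 + 9 = 14)
c = 17
A(M) = 2/9 (A(M) = -2*(-⅑) = 2/9)
A(D(4, -1))*c = (2/9)*17 = 34/9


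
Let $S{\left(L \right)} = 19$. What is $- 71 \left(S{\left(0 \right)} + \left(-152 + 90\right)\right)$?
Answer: $3053$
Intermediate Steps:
$- 71 \left(S{\left(0 \right)} + \left(-152 + 90\right)\right) = - 71 \left(19 + \left(-152 + 90\right)\right) = - 71 \left(19 - 62\right) = \left(-71\right) \left(-43\right) = 3053$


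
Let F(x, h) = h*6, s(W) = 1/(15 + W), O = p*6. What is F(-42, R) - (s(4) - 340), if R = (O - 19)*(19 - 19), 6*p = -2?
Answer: 6459/19 ≈ 339.95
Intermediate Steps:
p = -⅓ (p = (⅙)*(-2) = -⅓ ≈ -0.33333)
O = -2 (O = -⅓*6 = -2)
R = 0 (R = (-2 - 19)*(19 - 19) = -21*0 = 0)
F(x, h) = 6*h
F(-42, R) - (s(4) - 340) = 6*0 - (1/(15 + 4) - 340) = 0 - (1/19 - 340) = 0 - 1*(-6459/19) = 0 + 6459/19 = 6459/19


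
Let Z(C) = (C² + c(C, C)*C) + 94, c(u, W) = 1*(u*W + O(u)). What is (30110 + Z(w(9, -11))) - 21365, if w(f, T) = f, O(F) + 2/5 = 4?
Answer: 48407/5 ≈ 9681.4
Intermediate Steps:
O(F) = 18/5 (O(F) = -⅖ + 4 = 18/5)
c(u, W) = 18/5 + W*u (c(u, W) = 1*(u*W + 18/5) = 1*(W*u + 18/5) = 1*(18/5 + W*u) = 18/5 + W*u)
Z(C) = 94 + C² + C*(18/5 + C²) (Z(C) = (C² + (18/5 + C*C)*C) + 94 = (C² + (18/5 + C²)*C) + 94 = (C² + C*(18/5 + C²)) + 94 = 94 + C² + C*(18/5 + C²))
(30110 + Z(w(9, -11))) - 21365 = (30110 + (94 + 9² + 9³ + (18/5)*9)) - 21365 = (30110 + (94 + 81 + 729 + 162/5)) - 21365 = (30110 + 4682/5) - 21365 = 155232/5 - 21365 = 48407/5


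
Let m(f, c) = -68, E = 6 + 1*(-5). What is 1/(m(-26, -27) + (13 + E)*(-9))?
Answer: -1/194 ≈ -0.0051546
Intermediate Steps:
E = 1 (E = 6 - 5 = 1)
1/(m(-26, -27) + (13 + E)*(-9)) = 1/(-68 + (13 + 1)*(-9)) = 1/(-68 + 14*(-9)) = 1/(-68 - 126) = 1/(-194) = -1/194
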